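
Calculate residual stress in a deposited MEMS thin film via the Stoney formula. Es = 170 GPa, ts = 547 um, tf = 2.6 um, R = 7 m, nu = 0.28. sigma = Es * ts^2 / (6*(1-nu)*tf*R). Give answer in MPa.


Step 1: Compute numerator: Es * ts^2 = 170 * 547^2 = 50865530 (GPa*um^2)
Step 2: Compute denominator (R in um): 6*(1-nu)*tf*R = 6*0.72*2.6*7e6 = 78624000.0 (um^2)
Step 3: sigma (GPa) = 50865530 / 78624000.0 = 6.46947e-01 GPa
Step 4: Convert to MPa (x1000): sigma = 646.9 MPa


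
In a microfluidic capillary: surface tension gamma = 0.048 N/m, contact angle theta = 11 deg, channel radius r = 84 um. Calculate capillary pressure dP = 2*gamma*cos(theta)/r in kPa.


Step 1: cos(11 deg) = 0.9816
Step 2: Convert r to m: r = 84e-6 m
Step 3: dP = 2 * 0.048 * 0.9816 / 84e-6 = 1121.8 Pa
Step 4: Convert Pa to kPa (divide by 1000).
dP = 1.12 kPa


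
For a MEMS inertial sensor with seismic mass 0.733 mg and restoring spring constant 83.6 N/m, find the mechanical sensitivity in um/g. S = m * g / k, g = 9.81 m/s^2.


Step 1: Convert mass: m = 0.733 mg = 7.33e-07 kg
Step 2: S = m * g / k = 7.33e-07 * 9.81 / 83.6
Step 3: S = 8.60e-08 m/g
Step 4: Convert to um/g: S = 0.086 um/g


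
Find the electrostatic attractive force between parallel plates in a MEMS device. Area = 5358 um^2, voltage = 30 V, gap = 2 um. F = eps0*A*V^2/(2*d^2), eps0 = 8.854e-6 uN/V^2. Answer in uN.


Step 1: Identify parameters.
eps0 = 8.854e-6 uN/V^2, A = 5358 um^2, V = 30 V, d = 2 um
Step 2: Compute V^2 = 30^2 = 900
Step 3: Compute d^2 = 2^2 = 4
Step 4: F = 0.5 * 8.854e-6 * 5358 * 900 / 4
F = 5.337 uN


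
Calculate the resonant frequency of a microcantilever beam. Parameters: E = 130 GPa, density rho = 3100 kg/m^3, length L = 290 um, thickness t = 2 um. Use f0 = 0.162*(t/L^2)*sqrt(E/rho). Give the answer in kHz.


Step 1: Convert units to SI.
t_SI = 2e-6 m, L_SI = 290e-6 m
Step 2: Calculate sqrt(E/rho).
sqrt(130e9 / 3100) = 6475.76 m/s
Step 3: Compute f0.
f0 = 0.162 * 2e-6 / (290e-6)^2 * 6475.76 = 24948.2 Hz = 24.95 kHz


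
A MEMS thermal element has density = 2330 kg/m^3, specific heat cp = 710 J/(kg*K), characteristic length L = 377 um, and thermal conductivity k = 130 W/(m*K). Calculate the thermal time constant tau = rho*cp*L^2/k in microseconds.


Step 1: Convert L to m: L = 377e-6 m
Step 2: L^2 = (377e-6)^2 = 1.42129e-07 m^2
Step 3: tau = 2330 * 710 * 1.42129e-07 / 130 = 1.80864619e-03 s
Step 4: Convert to microseconds (multiply by 1e6).
tau = 1808.646 us


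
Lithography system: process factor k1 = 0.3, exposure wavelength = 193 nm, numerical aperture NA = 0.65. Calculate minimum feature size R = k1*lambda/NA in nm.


Step 1: Identify values: k1 = 0.3, lambda = 193 nm, NA = 0.65
Step 2: R = k1 * lambda / NA
R = 0.3 * 193 / 0.65
R = 89.1 nm


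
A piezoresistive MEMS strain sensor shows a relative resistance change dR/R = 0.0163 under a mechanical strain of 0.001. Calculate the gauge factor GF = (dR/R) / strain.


Step 1: Identify values.
dR/R = 0.0163, strain = 0.001
Step 2: GF = (dR/R) / strain = 0.0163 / 0.001
GF = 16.3


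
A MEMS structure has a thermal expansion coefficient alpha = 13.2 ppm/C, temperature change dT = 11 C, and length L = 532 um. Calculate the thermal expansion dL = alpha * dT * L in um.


Step 1: Convert CTE: alpha = 13.2 ppm/C = 13.2e-6 /C
Step 2: dL = 13.2e-6 * 11 * 532
dL = 0.0772 um


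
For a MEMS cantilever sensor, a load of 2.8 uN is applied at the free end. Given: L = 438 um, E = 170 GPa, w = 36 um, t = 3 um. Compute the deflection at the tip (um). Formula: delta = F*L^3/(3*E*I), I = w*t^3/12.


Step 1: Calculate the second moment of area.
I = w * t^3 / 12 = 36 * 3^3 / 12 = 81.0 um^4
Step 2: Convert E to consistent units (1 GPa = 1000 uN/um^2).
E = 170 GPa = 170000 uN/um^2
Step 3: Calculate tip deflection.
delta = F * L^3 / (3 * E * I)
delta = 2.8 * 438^3 / (3 * 170000 * 81.0)
delta = 5.6954 um


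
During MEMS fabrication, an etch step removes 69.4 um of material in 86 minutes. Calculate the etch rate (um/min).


Step 1: Etch rate = depth / time
Step 2: rate = 69.4 / 86
rate = 0.807 um/min


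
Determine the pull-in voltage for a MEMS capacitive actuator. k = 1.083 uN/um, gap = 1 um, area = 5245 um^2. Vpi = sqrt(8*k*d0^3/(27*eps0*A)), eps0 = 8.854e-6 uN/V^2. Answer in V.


Step 1: Compute numerator: 8 * k * d0^3 = 8 * 1.083 * 1^3 = 8.664
Step 2: Compute denominator: 27 * eps0 * A = 27 * 8.854e-6 * 5245 = 1.253859
Step 3: Vpi = sqrt(8.664 / 1.253859)
Vpi = 2.63 V


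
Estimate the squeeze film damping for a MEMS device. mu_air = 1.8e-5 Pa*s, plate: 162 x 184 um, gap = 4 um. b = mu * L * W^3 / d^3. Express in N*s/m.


Step 1: Convert to SI.
L = 162e-6 m, W = 184e-6 m, d = 4e-6 m
Step 2: W^3 = (184e-6)^3 = 6.23e-12 m^3
Step 3: d^3 = (4e-6)^3 = 6.40e-17 m^3
Step 4: b = 1.8e-5 * 162e-6 * 6.23e-12 / 6.40e-17
b = 2.84e-04 N*s/m


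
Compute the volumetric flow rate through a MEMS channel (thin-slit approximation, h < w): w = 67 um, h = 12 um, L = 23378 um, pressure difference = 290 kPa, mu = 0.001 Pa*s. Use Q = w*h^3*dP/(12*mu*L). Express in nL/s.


Step 1: Convert all dimensions to SI (meters).
w = 67e-6 m, h = 12e-6 m, L = 23378e-6 m, dP = 290e3 Pa
Step 2: Q = w * h^3 * dP / (12 * mu * L)
Q = 67e-6 * (12e-6)^3 * 290e3 / (12 * 0.001 * 23378e-6) = 1.1968175e-10 m^3/s
Step 3: Convert Q from m^3/s to nL/s (1 m^3 = 1e12 nL, so multiply by 1e12).
Q = 119.682 nL/s


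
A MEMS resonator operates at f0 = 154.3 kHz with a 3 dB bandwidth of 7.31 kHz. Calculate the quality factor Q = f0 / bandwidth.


Step 1: Q = f0 / bandwidth
Step 2: Q = 154.3 / 7.31
Q = 21.1


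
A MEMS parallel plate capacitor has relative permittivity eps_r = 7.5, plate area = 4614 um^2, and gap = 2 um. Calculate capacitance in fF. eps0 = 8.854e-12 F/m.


Step 1: Convert area to m^2: A = 4614e-12 m^2
Step 2: Convert gap to m: d = 2e-6 m
Step 3: C = eps0 * eps_r * A / d
C = 8.854e-12 * 7.5 * 4614e-12 / 2e-6
Step 4: Convert to fF (multiply by 1e15).
C = 153.2 fF


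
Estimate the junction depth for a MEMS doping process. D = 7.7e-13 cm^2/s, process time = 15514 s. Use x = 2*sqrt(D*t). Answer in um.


Step 1: Compute D*t = 7.7e-13 * 15514 = 1.194578e-08 cm^2
Step 2: sqrt(D*t) = 1.09297e-04 cm
Step 3: x = 2 * 1.09297e-04 cm = 2.18594e-04 cm
Step 4: Convert to um (1 cm = 1e4 um): x = 2.186 um


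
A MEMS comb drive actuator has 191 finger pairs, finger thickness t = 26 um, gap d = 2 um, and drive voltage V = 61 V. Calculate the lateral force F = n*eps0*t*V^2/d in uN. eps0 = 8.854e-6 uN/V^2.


Step 1: Parameters: n=191, eps0=8.854e-6 uN/V^2, t=26 um, V=61 V, d=2 um
Step 2: V^2 = 3721
Step 3: F = 191 * 8.854e-6 * 26 * 3721 / 2
F = 81.804 uN


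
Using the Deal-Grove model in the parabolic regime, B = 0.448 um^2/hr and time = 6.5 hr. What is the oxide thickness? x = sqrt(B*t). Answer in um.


Step 1: Compute B*t = 0.448 * 6.5 = 2.912
Step 2: x = sqrt(2.912)
x = 1.706 um


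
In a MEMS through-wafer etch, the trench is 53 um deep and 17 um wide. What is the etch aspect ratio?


Step 1: AR = depth / width
Step 2: AR = 53 / 17
AR = 3.1


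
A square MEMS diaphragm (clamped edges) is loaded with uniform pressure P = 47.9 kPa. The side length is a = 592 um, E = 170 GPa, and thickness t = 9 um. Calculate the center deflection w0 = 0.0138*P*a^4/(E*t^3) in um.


Step 1: Convert pressure to compatible units (E is in GPa, so P in GPa).
P = 47.9 kPa = 47.9e-6 GPa
Step 2: Compute numerator: 0.0138 * P * a^4.
a^4 = 592^4 = 122825015296
numerator = 0.0138 * 47.9e-6 * 122825015296 = 8.11898e+04
Step 3: Compute denominator: E * t^3 = 170 * 9^3 = 123930
Step 4: w0 = numerator / denominator = 8.11898e+04 / 123930 = 0.6551 um


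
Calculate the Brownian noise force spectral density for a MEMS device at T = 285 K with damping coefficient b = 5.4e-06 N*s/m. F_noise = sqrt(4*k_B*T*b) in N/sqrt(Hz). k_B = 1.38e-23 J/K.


Step 1: Compute 4 * k_B * T * b
= 4 * 1.38e-23 * 285 * 5.4e-06
= 8.4953e-26 N^2/Hz
Step 2: F_noise = sqrt(8.4953e-26)
F_noise = 2.91e-13 N/sqrt(Hz)


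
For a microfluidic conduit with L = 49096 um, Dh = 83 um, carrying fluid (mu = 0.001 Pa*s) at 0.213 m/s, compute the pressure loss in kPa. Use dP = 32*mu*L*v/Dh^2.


Step 1: Convert to SI: L = 49096e-6 m, Dh = 83e-6 m
Step 2: dP = 32 * 0.001 * 49096e-6 * 0.213 / (83e-6)^2
Step 3: dP = 48575.75 Pa
Step 4: Convert to kPa: dP = 48.58 kPa


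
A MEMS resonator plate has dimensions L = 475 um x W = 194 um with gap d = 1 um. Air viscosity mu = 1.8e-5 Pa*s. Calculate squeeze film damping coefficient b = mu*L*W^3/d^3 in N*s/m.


Step 1: Convert to SI.
L = 475e-6 m, W = 194e-6 m, d = 1e-6 m
Step 2: W^3 = (194e-6)^3 = 7.30e-12 m^3
Step 3: d^3 = (1e-6)^3 = 1.00e-18 m^3
Step 4: b = 1.8e-5 * 475e-6 * 7.30e-12 / 1.00e-18
b = 6.24e-02 N*s/m


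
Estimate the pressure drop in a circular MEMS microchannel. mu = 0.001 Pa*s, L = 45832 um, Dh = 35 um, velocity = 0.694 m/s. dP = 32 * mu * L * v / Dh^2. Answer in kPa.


Step 1: Convert to SI: L = 45832e-6 m, Dh = 35e-6 m
Step 2: dP = 32 * 0.001 * 45832e-6 * 0.694 / (35e-6)^2
Step 3: dP = 830887.39 Pa
Step 4: Convert to kPa: dP = 830.89 kPa


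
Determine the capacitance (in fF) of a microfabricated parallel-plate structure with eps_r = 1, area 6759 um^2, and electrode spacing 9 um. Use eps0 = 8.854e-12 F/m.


Step 1: Convert area to m^2: A = 6759e-12 m^2
Step 2: Convert gap to m: d = 9e-6 m
Step 3: C = eps0 * eps_r * A / d
C = 8.854e-12 * 1 * 6759e-12 / 9e-6
Step 4: Convert to fF (multiply by 1e15).
C = 6.65 fF


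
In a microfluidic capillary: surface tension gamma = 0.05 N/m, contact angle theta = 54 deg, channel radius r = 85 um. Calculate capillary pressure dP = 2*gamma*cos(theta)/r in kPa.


Step 1: cos(54 deg) = 0.5878
Step 2: Convert r to m: r = 85e-6 m
Step 3: dP = 2 * 0.05 * 0.5878 / 85e-6 = 691.5 Pa
Step 4: Convert Pa to kPa (divide by 1000).
dP = 0.69 kPa


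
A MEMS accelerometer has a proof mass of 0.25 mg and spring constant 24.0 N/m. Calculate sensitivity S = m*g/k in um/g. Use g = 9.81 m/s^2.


Step 1: Convert mass: m = 0.25 mg = 2.50e-07 kg
Step 2: S = m * g / k = 2.50e-07 * 9.81 / 24.0
Step 3: S = 1.02e-07 m/g
Step 4: Convert to um/g: S = 0.102 um/g


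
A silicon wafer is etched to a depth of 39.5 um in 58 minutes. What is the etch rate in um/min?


Step 1: Etch rate = depth / time
Step 2: rate = 39.5 / 58
rate = 0.681 um/min


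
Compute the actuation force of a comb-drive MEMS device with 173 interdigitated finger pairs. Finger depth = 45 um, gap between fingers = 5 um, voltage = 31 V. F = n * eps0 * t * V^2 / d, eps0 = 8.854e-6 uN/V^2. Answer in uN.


Step 1: Parameters: n=173, eps0=8.854e-6 uN/V^2, t=45 um, V=31 V, d=5 um
Step 2: V^2 = 961
Step 3: F = 173 * 8.854e-6 * 45 * 961 / 5
F = 13.248 uN


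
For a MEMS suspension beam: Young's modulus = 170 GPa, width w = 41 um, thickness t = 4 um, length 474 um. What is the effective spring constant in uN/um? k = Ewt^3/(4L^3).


Step 1: Convert E to consistent units (1 GPa = 1000 uN/um^2).
E = 170 GPa = 170000 uN/um^2
Step 2: Compute t^3 = 4^3 = 64
Step 3: Compute L^3 = 474^3 = 106496424
Step 4: k = 170000 * 41 * 64 / (4 * 106496424)
k = 1.0472 uN/um


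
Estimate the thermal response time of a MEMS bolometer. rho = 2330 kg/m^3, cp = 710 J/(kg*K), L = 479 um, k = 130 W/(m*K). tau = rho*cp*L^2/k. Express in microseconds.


Step 1: Convert L to m: L = 479e-6 m
Step 2: L^2 = (479e-6)^2 = 2.29441e-07 m^2
Step 3: tau = 2330 * 710 * 2.29441e-07 / 130 = 2.91972497e-03 s
Step 4: Convert to microseconds (multiply by 1e6).
tau = 2919.725 us


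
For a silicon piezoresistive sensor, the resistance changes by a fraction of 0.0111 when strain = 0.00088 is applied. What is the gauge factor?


Step 1: Identify values.
dR/R = 0.0111, strain = 0.00088
Step 2: GF = (dR/R) / strain = 0.0111 / 0.00088
GF = 12.6


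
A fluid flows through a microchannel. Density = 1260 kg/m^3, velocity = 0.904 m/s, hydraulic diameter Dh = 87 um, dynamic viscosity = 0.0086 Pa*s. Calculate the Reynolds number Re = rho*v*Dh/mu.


Step 1: Convert Dh to meters: Dh = 87e-6 m
Step 2: Re = rho * v * Dh / mu
Re = 1260 * 0.904 * 87e-6 / 0.0086
Re = 11.523


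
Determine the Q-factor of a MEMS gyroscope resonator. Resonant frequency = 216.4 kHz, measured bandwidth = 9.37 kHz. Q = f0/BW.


Step 1: Q = f0 / bandwidth
Step 2: Q = 216.4 / 9.37
Q = 23.1


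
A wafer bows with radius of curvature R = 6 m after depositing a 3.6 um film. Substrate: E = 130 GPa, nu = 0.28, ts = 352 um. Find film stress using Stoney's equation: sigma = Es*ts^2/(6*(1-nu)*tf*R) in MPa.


Step 1: Compute numerator: Es * ts^2 = 130 * 352^2 = 16107520 (GPa*um^2)
Step 2: Compute denominator (R in um): 6*(1-nu)*tf*R = 6*0.72*3.6*6e6 = 93312000.0 (um^2)
Step 3: sigma (GPa) = 16107520 / 93312000.0 = 1.7262e-01 GPa
Step 4: Convert to MPa (x1000): sigma = 172.6 MPa


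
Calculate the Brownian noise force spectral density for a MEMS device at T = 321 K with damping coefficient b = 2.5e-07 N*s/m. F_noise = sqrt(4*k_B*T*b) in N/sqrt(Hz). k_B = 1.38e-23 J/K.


Step 1: Compute 4 * k_B * T * b
= 4 * 1.38e-23 * 321 * 2.5e-07
= 4.4298e-27 N^2/Hz
Step 2: F_noise = sqrt(4.4298e-27)
F_noise = 6.66e-14 N/sqrt(Hz)


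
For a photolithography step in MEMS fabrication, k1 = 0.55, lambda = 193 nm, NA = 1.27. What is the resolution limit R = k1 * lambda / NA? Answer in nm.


Step 1: Identify values: k1 = 0.55, lambda = 193 nm, NA = 1.27
Step 2: R = k1 * lambda / NA
R = 0.55 * 193 / 1.27
R = 83.6 nm


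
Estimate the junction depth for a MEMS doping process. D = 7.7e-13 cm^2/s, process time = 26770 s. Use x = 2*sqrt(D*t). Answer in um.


Step 1: Compute D*t = 7.7e-13 * 26770 = 2.06129e-08 cm^2
Step 2: sqrt(D*t) = 1.43572e-04 cm
Step 3: x = 2 * 1.43572e-04 cm = 2.87144e-04 cm
Step 4: Convert to um (1 cm = 1e4 um): x = 2.871 um


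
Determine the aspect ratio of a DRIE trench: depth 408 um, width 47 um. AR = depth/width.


Step 1: AR = depth / width
Step 2: AR = 408 / 47
AR = 8.7


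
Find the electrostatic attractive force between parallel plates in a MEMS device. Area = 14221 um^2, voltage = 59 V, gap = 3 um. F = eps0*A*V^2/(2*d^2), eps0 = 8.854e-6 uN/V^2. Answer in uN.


Step 1: Identify parameters.
eps0 = 8.854e-6 uN/V^2, A = 14221 um^2, V = 59 V, d = 3 um
Step 2: Compute V^2 = 59^2 = 3481
Step 3: Compute d^2 = 3^2 = 9
Step 4: F = 0.5 * 8.854e-6 * 14221 * 3481 / 9
F = 24.35 uN


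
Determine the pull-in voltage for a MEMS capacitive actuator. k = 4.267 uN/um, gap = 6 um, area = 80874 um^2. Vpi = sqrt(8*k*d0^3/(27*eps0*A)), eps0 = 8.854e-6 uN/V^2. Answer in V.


Step 1: Compute numerator: 8 * k * d0^3 = 8 * 4.267 * 6^3 = 7373.376
Step 2: Compute denominator: 27 * eps0 * A = 27 * 8.854e-6 * 80874 = 19.333577
Step 3: Vpi = sqrt(7373.376 / 19.333577)
Vpi = 19.53 V


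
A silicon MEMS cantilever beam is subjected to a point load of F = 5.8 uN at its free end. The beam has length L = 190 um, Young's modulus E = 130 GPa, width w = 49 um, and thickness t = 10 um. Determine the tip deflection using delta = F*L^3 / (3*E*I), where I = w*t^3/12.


Step 1: Calculate the second moment of area.
I = w * t^3 / 12 = 49 * 10^3 / 12 = 4083.3333 um^4
Step 2: Convert E to consistent units (1 GPa = 1000 uN/um^2).
E = 130 GPa = 130000 uN/um^2
Step 3: Calculate tip deflection.
delta = F * L^3 / (3 * E * I)
delta = 5.8 * 190^3 / (3 * 130000 * 4083.3333)
delta = 0.025 um


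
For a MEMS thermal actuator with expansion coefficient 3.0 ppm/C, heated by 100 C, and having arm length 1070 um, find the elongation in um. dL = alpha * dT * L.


Step 1: Convert CTE: alpha = 3.0 ppm/C = 3.0e-6 /C
Step 2: dL = 3.0e-6 * 100 * 1070
dL = 0.321 um


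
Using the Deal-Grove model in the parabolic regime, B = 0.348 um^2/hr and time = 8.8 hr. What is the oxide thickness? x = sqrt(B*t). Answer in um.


Step 1: Compute B*t = 0.348 * 8.8 = 3.0624
Step 2: x = sqrt(3.0624)
x = 1.75 um


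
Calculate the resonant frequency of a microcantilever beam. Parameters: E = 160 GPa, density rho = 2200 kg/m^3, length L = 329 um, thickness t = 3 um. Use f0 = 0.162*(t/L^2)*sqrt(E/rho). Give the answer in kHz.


Step 1: Convert units to SI.
t_SI = 3e-6 m, L_SI = 329e-6 m
Step 2: Calculate sqrt(E/rho).
sqrt(160e9 / 2200) = 8528.03 m/s
Step 3: Compute f0.
f0 = 0.162 * 3e-6 / (329e-6)^2 * 8528.03 = 38290.7 Hz = 38.29 kHz


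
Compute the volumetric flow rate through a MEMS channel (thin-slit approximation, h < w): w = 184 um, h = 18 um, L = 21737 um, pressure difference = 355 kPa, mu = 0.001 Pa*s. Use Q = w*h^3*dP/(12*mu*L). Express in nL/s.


Step 1: Convert all dimensions to SI (meters).
w = 184e-6 m, h = 18e-6 m, L = 21737e-6 m, dP = 355e3 Pa
Step 2: Q = w * h^3 * dP / (12 * mu * L)
Q = 184e-6 * (18e-6)^3 * 355e3 / (12 * 0.001 * 21737e-6) = 1.46043704e-09 m^3/s
Step 3: Convert Q from m^3/s to nL/s (1 m^3 = 1e12 nL, so multiply by 1e12).
Q = 1460.437 nL/s


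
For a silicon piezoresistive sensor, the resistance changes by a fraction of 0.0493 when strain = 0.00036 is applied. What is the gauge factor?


Step 1: Identify values.
dR/R = 0.0493, strain = 0.00036
Step 2: GF = (dR/R) / strain = 0.0493 / 0.00036
GF = 136.9


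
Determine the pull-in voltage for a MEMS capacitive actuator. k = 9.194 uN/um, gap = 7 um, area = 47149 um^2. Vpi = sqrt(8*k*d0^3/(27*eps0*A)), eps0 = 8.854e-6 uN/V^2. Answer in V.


Step 1: Compute numerator: 8 * k * d0^3 = 8 * 9.194 * 7^3 = 25228.336
Step 2: Compute denominator: 27 * eps0 * A = 27 * 8.854e-6 * 47149 = 11.271346
Step 3: Vpi = sqrt(25228.336 / 11.271346)
Vpi = 47.31 V


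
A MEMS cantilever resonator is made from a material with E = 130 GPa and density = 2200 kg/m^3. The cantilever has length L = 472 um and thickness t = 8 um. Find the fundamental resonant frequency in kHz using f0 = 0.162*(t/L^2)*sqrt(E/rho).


Step 1: Convert units to SI.
t_SI = 8e-6 m, L_SI = 472e-6 m
Step 2: Calculate sqrt(E/rho).
sqrt(130e9 / 2200) = 7687.06 m/s
Step 3: Compute f0.
f0 = 0.162 * 8e-6 / (472e-6)^2 * 7687.06 = 44717.9 Hz = 44.72 kHz


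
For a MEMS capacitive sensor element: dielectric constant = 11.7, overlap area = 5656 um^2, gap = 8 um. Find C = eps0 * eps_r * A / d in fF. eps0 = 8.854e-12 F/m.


Step 1: Convert area to m^2: A = 5656e-12 m^2
Step 2: Convert gap to m: d = 8e-6 m
Step 3: C = eps0 * eps_r * A / d
C = 8.854e-12 * 11.7 * 5656e-12 / 8e-6
Step 4: Convert to fF (multiply by 1e15).
C = 73.24 fF


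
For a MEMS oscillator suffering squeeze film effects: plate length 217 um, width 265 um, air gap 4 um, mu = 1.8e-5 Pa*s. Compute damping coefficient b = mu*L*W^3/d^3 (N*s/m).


Step 1: Convert to SI.
L = 217e-6 m, W = 265e-6 m, d = 4e-6 m
Step 2: W^3 = (265e-6)^3 = 1.86e-11 m^3
Step 3: d^3 = (4e-6)^3 = 6.40e-17 m^3
Step 4: b = 1.8e-5 * 217e-6 * 1.86e-11 / 6.40e-17
b = 1.14e-03 N*s/m


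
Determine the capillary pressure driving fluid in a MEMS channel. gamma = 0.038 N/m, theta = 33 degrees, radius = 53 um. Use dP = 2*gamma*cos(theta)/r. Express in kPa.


Step 1: cos(33 deg) = 0.8387
Step 2: Convert r to m: r = 53e-6 m
Step 3: dP = 2 * 0.038 * 0.8387 / 53e-6 = 1202.7 Pa
Step 4: Convert Pa to kPa (divide by 1000).
dP = 1.2 kPa


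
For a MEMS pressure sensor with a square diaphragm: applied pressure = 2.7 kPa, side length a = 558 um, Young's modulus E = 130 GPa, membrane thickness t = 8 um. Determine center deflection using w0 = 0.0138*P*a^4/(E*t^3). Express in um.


Step 1: Convert pressure to compatible units (E is in GPa, so P in GPa).
P = 2.7 kPa = 2.7e-6 GPa
Step 2: Compute numerator: 0.0138 * P * a^4.
a^4 = 558^4 = 96947540496
numerator = 0.0138 * 2.7e-6 * 96947540496 = 3.6123e+03
Step 3: Compute denominator: E * t^3 = 130 * 8^3 = 66560
Step 4: w0 = numerator / denominator = 3.6123e+03 / 66560 = 0.0543 um


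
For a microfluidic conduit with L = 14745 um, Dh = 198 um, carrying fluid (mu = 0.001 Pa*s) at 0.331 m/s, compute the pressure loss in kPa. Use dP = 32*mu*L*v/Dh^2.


Step 1: Convert to SI: L = 14745e-6 m, Dh = 198e-6 m
Step 2: dP = 32 * 0.001 * 14745e-6 * 0.331 / (198e-6)^2
Step 3: dP = 3983.75 Pa
Step 4: Convert to kPa: dP = 3.98 kPa


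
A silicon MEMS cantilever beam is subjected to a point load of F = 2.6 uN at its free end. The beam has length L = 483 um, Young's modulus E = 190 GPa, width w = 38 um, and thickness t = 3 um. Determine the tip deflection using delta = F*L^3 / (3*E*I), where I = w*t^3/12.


Step 1: Calculate the second moment of area.
I = w * t^3 / 12 = 38 * 3^3 / 12 = 85.5 um^4
Step 2: Convert E to consistent units (1 GPa = 1000 uN/um^2).
E = 190 GPa = 190000 uN/um^2
Step 3: Calculate tip deflection.
delta = F * L^3 / (3 * E * I)
delta = 2.6 * 483^3 / (3 * 190000 * 85.5)
delta = 6.0114 um


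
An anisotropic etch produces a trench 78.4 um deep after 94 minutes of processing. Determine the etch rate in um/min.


Step 1: Etch rate = depth / time
Step 2: rate = 78.4 / 94
rate = 0.834 um/min


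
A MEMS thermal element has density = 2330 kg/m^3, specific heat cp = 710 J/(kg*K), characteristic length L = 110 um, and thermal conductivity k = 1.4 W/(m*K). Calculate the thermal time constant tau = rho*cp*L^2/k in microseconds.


Step 1: Convert L to m: L = 110e-6 m
Step 2: L^2 = (110e-6)^2 = 1.21e-08 m^2
Step 3: tau = 2330 * 710 * 1.21e-08 / 1.4 = 1.429787857e-02 s
Step 4: Convert to microseconds (multiply by 1e6).
tau = 14297.879 us


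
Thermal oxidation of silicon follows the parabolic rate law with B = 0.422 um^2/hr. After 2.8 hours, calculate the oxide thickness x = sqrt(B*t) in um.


Step 1: Compute B*t = 0.422 * 2.8 = 1.1816
Step 2: x = sqrt(1.1816)
x = 1.087 um


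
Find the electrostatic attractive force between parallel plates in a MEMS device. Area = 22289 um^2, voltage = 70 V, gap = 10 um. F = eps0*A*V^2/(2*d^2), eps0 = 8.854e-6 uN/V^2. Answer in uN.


Step 1: Identify parameters.
eps0 = 8.854e-6 uN/V^2, A = 22289 um^2, V = 70 V, d = 10 um
Step 2: Compute V^2 = 70^2 = 4900
Step 3: Compute d^2 = 10^2 = 100
Step 4: F = 0.5 * 8.854e-6 * 22289 * 4900 / 100
F = 4.835 uN


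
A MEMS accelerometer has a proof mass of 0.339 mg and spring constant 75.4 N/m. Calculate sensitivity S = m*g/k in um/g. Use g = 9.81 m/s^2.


Step 1: Convert mass: m = 0.339 mg = 3.39e-07 kg
Step 2: S = m * g / k = 3.39e-07 * 9.81 / 75.4
Step 3: S = 4.41e-08 m/g
Step 4: Convert to um/g: S = 0.044 um/g


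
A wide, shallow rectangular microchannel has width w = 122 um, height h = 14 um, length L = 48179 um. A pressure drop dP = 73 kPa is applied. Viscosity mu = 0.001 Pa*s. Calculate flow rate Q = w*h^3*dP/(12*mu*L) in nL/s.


Step 1: Convert all dimensions to SI (meters).
w = 122e-6 m, h = 14e-6 m, L = 48179e-6 m, dP = 73e3 Pa
Step 2: Q = w * h^3 * dP / (12 * mu * L)
Q = 122e-6 * (14e-6)^3 * 73e3 / (12 * 0.001 * 48179e-6) = 4.22696e-11 m^3/s
Step 3: Convert Q from m^3/s to nL/s (1 m^3 = 1e12 nL, so multiply by 1e12).
Q = 42.27 nL/s


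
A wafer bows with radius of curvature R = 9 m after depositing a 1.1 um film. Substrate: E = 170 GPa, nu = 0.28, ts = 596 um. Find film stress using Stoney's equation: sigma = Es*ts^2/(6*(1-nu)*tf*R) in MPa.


Step 1: Compute numerator: Es * ts^2 = 170 * 596^2 = 60386720 (GPa*um^2)
Step 2: Compute denominator (R in um): 6*(1-nu)*tf*R = 6*0.72*1.1*9e6 = 42768000.0 (um^2)
Step 3: sigma (GPa) = 60386720 / 42768000.0 = 1.41196e+00 GPa
Step 4: Convert to MPa (x1000): sigma = 1412.0 MPa


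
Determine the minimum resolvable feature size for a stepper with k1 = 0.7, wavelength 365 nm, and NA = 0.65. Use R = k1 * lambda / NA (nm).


Step 1: Identify values: k1 = 0.7, lambda = 365 nm, NA = 0.65
Step 2: R = k1 * lambda / NA
R = 0.7 * 365 / 0.65
R = 393.1 nm


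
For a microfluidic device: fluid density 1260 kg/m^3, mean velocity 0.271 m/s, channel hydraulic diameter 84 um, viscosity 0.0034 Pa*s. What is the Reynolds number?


Step 1: Convert Dh to meters: Dh = 84e-6 m
Step 2: Re = rho * v * Dh / mu
Re = 1260 * 0.271 * 84e-6 / 0.0034
Re = 8.436


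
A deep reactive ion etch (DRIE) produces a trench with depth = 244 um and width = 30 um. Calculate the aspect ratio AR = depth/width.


Step 1: AR = depth / width
Step 2: AR = 244 / 30
AR = 8.1


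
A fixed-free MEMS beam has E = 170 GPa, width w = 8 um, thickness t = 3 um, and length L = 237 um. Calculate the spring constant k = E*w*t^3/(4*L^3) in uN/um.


Step 1: Convert E to consistent units (1 GPa = 1000 uN/um^2).
E = 170 GPa = 170000 uN/um^2
Step 2: Compute t^3 = 3^3 = 27
Step 3: Compute L^3 = 237^3 = 13312053
Step 4: k = 170000 * 8 * 27 / (4 * 13312053)
k = 0.6896 uN/um


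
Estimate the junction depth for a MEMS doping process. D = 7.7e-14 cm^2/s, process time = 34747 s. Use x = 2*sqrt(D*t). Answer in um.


Step 1: Compute D*t = 7.7e-14 * 34747 = 2.675519e-09 cm^2
Step 2: sqrt(D*t) = 5.17254e-05 cm
Step 3: x = 2 * 5.17254e-05 cm = 1.034508e-04 cm
Step 4: Convert to um (1 cm = 1e4 um): x = 1.035 um


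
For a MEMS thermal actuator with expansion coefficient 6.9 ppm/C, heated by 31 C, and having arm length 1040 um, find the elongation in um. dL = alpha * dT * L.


Step 1: Convert CTE: alpha = 6.9 ppm/C = 6.9e-6 /C
Step 2: dL = 6.9e-6 * 31 * 1040
dL = 0.2225 um


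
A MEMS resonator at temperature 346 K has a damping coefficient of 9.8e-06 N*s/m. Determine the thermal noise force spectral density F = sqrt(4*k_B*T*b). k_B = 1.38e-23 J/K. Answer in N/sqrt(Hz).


Step 1: Compute 4 * k_B * T * b
= 4 * 1.38e-23 * 346 * 9.8e-06
= 1.8717e-25 N^2/Hz
Step 2: F_noise = sqrt(1.8717e-25)
F_noise = 4.33e-13 N/sqrt(Hz)


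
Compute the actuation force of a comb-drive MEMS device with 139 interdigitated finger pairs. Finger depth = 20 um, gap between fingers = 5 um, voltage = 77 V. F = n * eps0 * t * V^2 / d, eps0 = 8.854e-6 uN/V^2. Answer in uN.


Step 1: Parameters: n=139, eps0=8.854e-6 uN/V^2, t=20 um, V=77 V, d=5 um
Step 2: V^2 = 5929
Step 3: F = 139 * 8.854e-6 * 20 * 5929 / 5
F = 29.187 uN


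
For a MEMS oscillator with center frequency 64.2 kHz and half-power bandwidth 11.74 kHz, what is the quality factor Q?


Step 1: Q = f0 / bandwidth
Step 2: Q = 64.2 / 11.74
Q = 5.5


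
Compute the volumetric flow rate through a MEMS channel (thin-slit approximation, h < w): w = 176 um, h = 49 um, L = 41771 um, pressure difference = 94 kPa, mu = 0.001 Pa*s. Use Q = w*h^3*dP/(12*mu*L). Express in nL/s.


Step 1: Convert all dimensions to SI (meters).
w = 176e-6 m, h = 49e-6 m, L = 41771e-6 m, dP = 94e3 Pa
Step 2: Q = w * h^3 * dP / (12 * mu * L)
Q = 176e-6 * (49e-6)^3 * 94e3 / (12 * 0.001 * 41771e-6) = 3.88304696e-09 m^3/s
Step 3: Convert Q from m^3/s to nL/s (1 m^3 = 1e12 nL, so multiply by 1e12).
Q = 3883.047 nL/s


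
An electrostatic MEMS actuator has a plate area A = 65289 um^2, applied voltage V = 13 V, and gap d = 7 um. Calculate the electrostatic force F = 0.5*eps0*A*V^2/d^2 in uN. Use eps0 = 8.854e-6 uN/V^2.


Step 1: Identify parameters.
eps0 = 8.854e-6 uN/V^2, A = 65289 um^2, V = 13 V, d = 7 um
Step 2: Compute V^2 = 13^2 = 169
Step 3: Compute d^2 = 7^2 = 49
Step 4: F = 0.5 * 8.854e-6 * 65289 * 169 / 49
F = 0.997 uN


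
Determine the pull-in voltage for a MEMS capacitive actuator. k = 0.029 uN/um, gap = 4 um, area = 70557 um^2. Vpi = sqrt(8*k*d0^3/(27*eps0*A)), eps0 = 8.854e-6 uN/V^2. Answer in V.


Step 1: Compute numerator: 8 * k * d0^3 = 8 * 0.029 * 4^3 = 14.848
Step 2: Compute denominator: 27 * eps0 * A = 27 * 8.854e-6 * 70557 = 16.867215
Step 3: Vpi = sqrt(14.848 / 16.867215)
Vpi = 0.94 V


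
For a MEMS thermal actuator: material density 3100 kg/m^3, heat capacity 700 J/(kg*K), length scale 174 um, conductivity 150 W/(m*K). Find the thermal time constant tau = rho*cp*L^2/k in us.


Step 1: Convert L to m: L = 174e-6 m
Step 2: L^2 = (174e-6)^2 = 3.0276e-08 m^2
Step 3: tau = 3100 * 700 * 3.0276e-08 / 150 = 4.379928e-04 s
Step 4: Convert to microseconds (multiply by 1e6).
tau = 437.993 us


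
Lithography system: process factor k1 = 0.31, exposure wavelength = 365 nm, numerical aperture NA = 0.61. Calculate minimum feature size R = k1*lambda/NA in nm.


Step 1: Identify values: k1 = 0.31, lambda = 365 nm, NA = 0.61
Step 2: R = k1 * lambda / NA
R = 0.31 * 365 / 0.61
R = 185.5 nm


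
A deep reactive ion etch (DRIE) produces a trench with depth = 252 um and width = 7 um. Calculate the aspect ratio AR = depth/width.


Step 1: AR = depth / width
Step 2: AR = 252 / 7
AR = 36.0


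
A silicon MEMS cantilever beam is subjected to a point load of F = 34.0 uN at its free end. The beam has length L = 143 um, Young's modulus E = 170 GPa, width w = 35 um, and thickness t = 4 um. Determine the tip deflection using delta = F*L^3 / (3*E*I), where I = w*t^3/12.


Step 1: Calculate the second moment of area.
I = w * t^3 / 12 = 35 * 4^3 / 12 = 186.6667 um^4
Step 2: Convert E to consistent units (1 GPa = 1000 uN/um^2).
E = 170 GPa = 170000 uN/um^2
Step 3: Calculate tip deflection.
delta = F * L^3 / (3 * E * I)
delta = 34.0 * 143^3 / (3 * 170000 * 186.6667)
delta = 1.0444 um


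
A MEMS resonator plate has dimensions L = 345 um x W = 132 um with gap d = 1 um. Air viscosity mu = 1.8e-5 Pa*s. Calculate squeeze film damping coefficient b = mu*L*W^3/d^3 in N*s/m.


Step 1: Convert to SI.
L = 345e-6 m, W = 132e-6 m, d = 1e-6 m
Step 2: W^3 = (132e-6)^3 = 2.30e-12 m^3
Step 3: d^3 = (1e-6)^3 = 1.00e-18 m^3
Step 4: b = 1.8e-5 * 345e-6 * 2.30e-12 / 1.00e-18
b = 1.43e-02 N*s/m


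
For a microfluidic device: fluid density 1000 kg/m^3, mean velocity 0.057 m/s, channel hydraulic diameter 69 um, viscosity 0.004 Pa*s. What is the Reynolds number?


Step 1: Convert Dh to meters: Dh = 69e-6 m
Step 2: Re = rho * v * Dh / mu
Re = 1000 * 0.057 * 69e-6 / 0.004
Re = 0.983


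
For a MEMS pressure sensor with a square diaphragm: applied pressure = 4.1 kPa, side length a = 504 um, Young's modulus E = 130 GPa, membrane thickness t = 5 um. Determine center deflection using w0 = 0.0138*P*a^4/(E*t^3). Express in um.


Step 1: Convert pressure to compatible units (E is in GPa, so P in GPa).
P = 4.1 kPa = 4.1e-6 GPa
Step 2: Compute numerator: 0.0138 * P * a^4.
a^4 = 504^4 = 64524128256
numerator = 0.0138 * 4.1e-6 * 64524128256 = 3.65078e+03
Step 3: Compute denominator: E * t^3 = 130 * 5^3 = 16250
Step 4: w0 = numerator / denominator = 3.65078e+03 / 16250 = 0.2247 um


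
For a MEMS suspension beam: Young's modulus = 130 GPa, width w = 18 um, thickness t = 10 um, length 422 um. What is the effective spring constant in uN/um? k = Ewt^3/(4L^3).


Step 1: Convert E to consistent units (1 GPa = 1000 uN/um^2).
E = 130 GPa = 130000 uN/um^2
Step 2: Compute t^3 = 10^3 = 1000
Step 3: Compute L^3 = 422^3 = 75151448
Step 4: k = 130000 * 18 * 1000 / (4 * 75151448)
k = 7.7843 uN/um


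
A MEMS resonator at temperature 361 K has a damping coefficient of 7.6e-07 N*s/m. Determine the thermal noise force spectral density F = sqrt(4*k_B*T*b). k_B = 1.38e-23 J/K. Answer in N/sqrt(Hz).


Step 1: Compute 4 * k_B * T * b
= 4 * 1.38e-23 * 361 * 7.6e-07
= 1.5145e-26 N^2/Hz
Step 2: F_noise = sqrt(1.5145e-26)
F_noise = 1.23e-13 N/sqrt(Hz)


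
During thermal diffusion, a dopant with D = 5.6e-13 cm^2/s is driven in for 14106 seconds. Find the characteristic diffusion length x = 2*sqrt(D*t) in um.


Step 1: Compute D*t = 5.6e-13 * 14106 = 7.89936e-09 cm^2
Step 2: sqrt(D*t) = 8.88783e-05 cm
Step 3: x = 2 * 8.88783e-05 cm = 1.777566e-04 cm
Step 4: Convert to um (1 cm = 1e4 um): x = 1.778 um


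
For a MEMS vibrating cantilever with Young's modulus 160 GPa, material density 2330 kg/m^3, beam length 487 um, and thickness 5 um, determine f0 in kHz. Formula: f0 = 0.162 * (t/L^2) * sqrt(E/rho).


Step 1: Convert units to SI.
t_SI = 5e-6 m, L_SI = 487e-6 m
Step 2: Calculate sqrt(E/rho).
sqrt(160e9 / 2330) = 8286.71 m/s
Step 3: Compute f0.
f0 = 0.162 * 5e-6 / (487e-6)^2 * 8286.71 = 28301.5 Hz = 28.3 kHz


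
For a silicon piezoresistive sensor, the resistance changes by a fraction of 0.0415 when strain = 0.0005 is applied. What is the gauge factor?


Step 1: Identify values.
dR/R = 0.0415, strain = 0.0005
Step 2: GF = (dR/R) / strain = 0.0415 / 0.0005
GF = 83.0


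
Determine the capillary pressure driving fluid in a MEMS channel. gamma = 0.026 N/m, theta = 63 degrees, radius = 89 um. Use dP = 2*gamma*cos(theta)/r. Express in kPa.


Step 1: cos(63 deg) = 0.454
Step 2: Convert r to m: r = 89e-6 m
Step 3: dP = 2 * 0.026 * 0.454 / 89e-6 = 265.3 Pa
Step 4: Convert Pa to kPa (divide by 1000).
dP = 0.27 kPa


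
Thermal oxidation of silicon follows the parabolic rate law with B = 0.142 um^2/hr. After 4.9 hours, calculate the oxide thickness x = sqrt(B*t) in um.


Step 1: Compute B*t = 0.142 * 4.9 = 0.6958
Step 2: x = sqrt(0.6958)
x = 0.834 um


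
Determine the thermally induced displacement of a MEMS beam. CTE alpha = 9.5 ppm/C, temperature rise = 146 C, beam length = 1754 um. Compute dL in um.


Step 1: Convert CTE: alpha = 9.5 ppm/C = 9.5e-6 /C
Step 2: dL = 9.5e-6 * 146 * 1754
dL = 2.4328 um


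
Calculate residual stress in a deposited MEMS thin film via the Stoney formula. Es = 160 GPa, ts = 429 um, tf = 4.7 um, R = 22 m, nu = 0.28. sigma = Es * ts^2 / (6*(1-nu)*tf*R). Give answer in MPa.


Step 1: Compute numerator: Es * ts^2 = 160 * 429^2 = 29446560 (GPa*um^2)
Step 2: Compute denominator (R in um): 6*(1-nu)*tf*R = 6*0.72*4.7*22e6 = 446688000.0 (um^2)
Step 3: sigma (GPa) = 29446560 / 446688000.0 = 6.5922e-02 GPa
Step 4: Convert to MPa (x1000): sigma = 65.9 MPa


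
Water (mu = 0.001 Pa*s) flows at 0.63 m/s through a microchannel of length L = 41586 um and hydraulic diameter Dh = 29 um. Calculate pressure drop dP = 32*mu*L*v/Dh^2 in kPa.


Step 1: Convert to SI: L = 41586e-6 m, Dh = 29e-6 m
Step 2: dP = 32 * 0.001 * 41586e-6 * 0.63 / (29e-6)^2
Step 3: dP = 996877.24 Pa
Step 4: Convert to kPa: dP = 996.88 kPa


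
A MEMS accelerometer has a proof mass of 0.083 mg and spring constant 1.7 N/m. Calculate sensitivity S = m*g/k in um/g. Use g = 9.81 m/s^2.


Step 1: Convert mass: m = 0.083 mg = 8.30e-08 kg
Step 2: S = m * g / k = 8.30e-08 * 9.81 / 1.7
Step 3: S = 4.79e-07 m/g
Step 4: Convert to um/g: S = 0.479 um/g


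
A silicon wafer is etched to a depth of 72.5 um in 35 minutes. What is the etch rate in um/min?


Step 1: Etch rate = depth / time
Step 2: rate = 72.5 / 35
rate = 2.071 um/min


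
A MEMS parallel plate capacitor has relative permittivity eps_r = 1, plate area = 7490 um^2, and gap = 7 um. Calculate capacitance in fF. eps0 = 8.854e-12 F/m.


Step 1: Convert area to m^2: A = 7490e-12 m^2
Step 2: Convert gap to m: d = 7e-6 m
Step 3: C = eps0 * eps_r * A / d
C = 8.854e-12 * 1 * 7490e-12 / 7e-6
Step 4: Convert to fF (multiply by 1e15).
C = 9.47 fF


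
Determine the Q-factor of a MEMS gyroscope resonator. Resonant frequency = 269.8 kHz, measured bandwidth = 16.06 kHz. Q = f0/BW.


Step 1: Q = f0 / bandwidth
Step 2: Q = 269.8 / 16.06
Q = 16.8


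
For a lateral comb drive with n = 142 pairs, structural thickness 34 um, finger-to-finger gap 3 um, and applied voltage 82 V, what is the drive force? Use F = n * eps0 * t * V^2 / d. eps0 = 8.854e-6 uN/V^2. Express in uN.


Step 1: Parameters: n=142, eps0=8.854e-6 uN/V^2, t=34 um, V=82 V, d=3 um
Step 2: V^2 = 6724
Step 3: F = 142 * 8.854e-6 * 34 * 6724 / 3
F = 95.811 uN


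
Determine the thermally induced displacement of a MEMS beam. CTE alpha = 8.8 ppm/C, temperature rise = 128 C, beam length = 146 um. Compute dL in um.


Step 1: Convert CTE: alpha = 8.8 ppm/C = 8.8e-6 /C
Step 2: dL = 8.8e-6 * 128 * 146
dL = 0.1645 um


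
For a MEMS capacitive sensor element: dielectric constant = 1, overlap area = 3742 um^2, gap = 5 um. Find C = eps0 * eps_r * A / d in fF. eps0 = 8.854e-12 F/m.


Step 1: Convert area to m^2: A = 3742e-12 m^2
Step 2: Convert gap to m: d = 5e-6 m
Step 3: C = eps0 * eps_r * A / d
C = 8.854e-12 * 1 * 3742e-12 / 5e-6
Step 4: Convert to fF (multiply by 1e15).
C = 6.63 fF


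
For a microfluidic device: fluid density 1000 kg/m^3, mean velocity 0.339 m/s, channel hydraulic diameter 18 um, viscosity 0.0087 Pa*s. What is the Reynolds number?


Step 1: Convert Dh to meters: Dh = 18e-6 m
Step 2: Re = rho * v * Dh / mu
Re = 1000 * 0.339 * 18e-6 / 0.0087
Re = 0.701


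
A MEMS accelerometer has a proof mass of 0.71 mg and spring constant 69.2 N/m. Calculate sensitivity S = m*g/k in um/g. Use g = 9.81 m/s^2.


Step 1: Convert mass: m = 0.71 mg = 7.10e-07 kg
Step 2: S = m * g / k = 7.10e-07 * 9.81 / 69.2
Step 3: S = 1.01e-07 m/g
Step 4: Convert to um/g: S = 0.101 um/g


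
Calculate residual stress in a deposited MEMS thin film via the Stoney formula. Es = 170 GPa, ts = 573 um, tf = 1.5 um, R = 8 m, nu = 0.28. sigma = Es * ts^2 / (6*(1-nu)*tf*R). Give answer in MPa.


Step 1: Compute numerator: Es * ts^2 = 170 * 573^2 = 55815930 (GPa*um^2)
Step 2: Compute denominator (R in um): 6*(1-nu)*tf*R = 6*0.72*1.5*8e6 = 51840000.0 (um^2)
Step 3: sigma (GPa) = 55815930 / 51840000.0 = 1.076696e+00 GPa
Step 4: Convert to MPa (x1000): sigma = 1076.7 MPa


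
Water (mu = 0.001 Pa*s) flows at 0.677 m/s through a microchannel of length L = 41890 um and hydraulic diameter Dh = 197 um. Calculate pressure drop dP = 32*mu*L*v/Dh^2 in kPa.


Step 1: Convert to SI: L = 41890e-6 m, Dh = 197e-6 m
Step 2: dP = 32 * 0.001 * 41890e-6 * 0.677 / (197e-6)^2
Step 3: dP = 23383.88 Pa
Step 4: Convert to kPa: dP = 23.38 kPa


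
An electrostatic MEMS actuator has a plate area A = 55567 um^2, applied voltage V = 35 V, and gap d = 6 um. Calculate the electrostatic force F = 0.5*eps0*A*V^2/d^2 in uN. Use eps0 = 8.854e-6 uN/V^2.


Step 1: Identify parameters.
eps0 = 8.854e-6 uN/V^2, A = 55567 um^2, V = 35 V, d = 6 um
Step 2: Compute V^2 = 35^2 = 1225
Step 3: Compute d^2 = 6^2 = 36
Step 4: F = 0.5 * 8.854e-6 * 55567 * 1225 / 36
F = 8.371 uN


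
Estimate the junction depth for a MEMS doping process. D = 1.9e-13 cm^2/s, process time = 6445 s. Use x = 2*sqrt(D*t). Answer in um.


Step 1: Compute D*t = 1.9e-13 * 6445 = 1.22455e-09 cm^2
Step 2: sqrt(D*t) = 3.5e-05 cm
Step 3: x = 2 * 3.5e-05 cm = 7e-05 cm
Step 4: Convert to um (1 cm = 1e4 um): x = 0.7 um


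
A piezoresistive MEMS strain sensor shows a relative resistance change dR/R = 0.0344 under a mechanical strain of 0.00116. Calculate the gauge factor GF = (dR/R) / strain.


Step 1: Identify values.
dR/R = 0.0344, strain = 0.00116
Step 2: GF = (dR/R) / strain = 0.0344 / 0.00116
GF = 29.7


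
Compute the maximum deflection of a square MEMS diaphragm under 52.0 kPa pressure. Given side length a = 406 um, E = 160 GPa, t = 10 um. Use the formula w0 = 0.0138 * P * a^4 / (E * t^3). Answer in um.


Step 1: Convert pressure to compatible units (E is in GPa, so P in GPa).
P = 52.0 kPa = 52.0e-6 GPa
Step 2: Compute numerator: 0.0138 * P * a^4.
a^4 = 406^4 = 27170906896
numerator = 0.0138 * 52.0e-6 * 27170906896 = 1.94978e+04
Step 3: Compute denominator: E * t^3 = 160 * 10^3 = 160000
Step 4: w0 = numerator / denominator = 1.94978e+04 / 160000 = 0.1219 um


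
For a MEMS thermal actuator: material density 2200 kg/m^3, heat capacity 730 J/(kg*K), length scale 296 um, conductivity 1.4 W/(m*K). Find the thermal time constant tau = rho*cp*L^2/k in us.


Step 1: Convert L to m: L = 296e-6 m
Step 2: L^2 = (296e-6)^2 = 8.7616e-08 m^2
Step 3: tau = 2200 * 730 * 8.7616e-08 / 1.4 = 1.0050806857e-01 s
Step 4: Convert to microseconds (multiply by 1e6).
tau = 100508.069 us


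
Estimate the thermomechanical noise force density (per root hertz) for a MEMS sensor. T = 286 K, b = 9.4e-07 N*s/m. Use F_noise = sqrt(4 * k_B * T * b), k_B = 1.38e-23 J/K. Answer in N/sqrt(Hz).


Step 1: Compute 4 * k_B * T * b
= 4 * 1.38e-23 * 286 * 9.4e-07
= 1.4840e-26 N^2/Hz
Step 2: F_noise = sqrt(1.4840e-26)
F_noise = 1.22e-13 N/sqrt(Hz)


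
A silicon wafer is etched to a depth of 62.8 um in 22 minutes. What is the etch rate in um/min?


Step 1: Etch rate = depth / time
Step 2: rate = 62.8 / 22
rate = 2.855 um/min


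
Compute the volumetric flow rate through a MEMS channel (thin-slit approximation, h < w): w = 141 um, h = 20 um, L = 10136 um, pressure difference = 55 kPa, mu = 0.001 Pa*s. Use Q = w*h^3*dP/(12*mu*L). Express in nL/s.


Step 1: Convert all dimensions to SI (meters).
w = 141e-6 m, h = 20e-6 m, L = 10136e-6 m, dP = 55e3 Pa
Step 2: Q = w * h^3 * dP / (12 * mu * L)
Q = 141e-6 * (20e-6)^3 * 55e3 / (12 * 0.001 * 10136e-6) = 5.1006314e-10 m^3/s
Step 3: Convert Q from m^3/s to nL/s (1 m^3 = 1e12 nL, so multiply by 1e12).
Q = 510.063 nL/s
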